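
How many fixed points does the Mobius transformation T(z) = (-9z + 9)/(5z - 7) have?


Step 1: Fixed points satisfy T(z) = z
Step 2: 5z^2 + 2z - 9 = 0
Step 3: Discriminant = 2^2 - 4*5*(-9) = 184
Step 4: Number of fixed points = 2

2


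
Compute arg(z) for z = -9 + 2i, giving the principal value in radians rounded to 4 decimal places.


Step 1: z = -9 + 2i
Step 2: arg(z) = atan2(2, -9)
Step 3: arg(z) = 2.9229

2.9229


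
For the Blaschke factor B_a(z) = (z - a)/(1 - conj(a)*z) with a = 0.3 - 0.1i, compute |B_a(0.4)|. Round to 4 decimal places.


Step 1: Numerator z0 - a = 0.4 - (0.3 - 0.1i) = 0.1 + 0.1i
Step 2: Denominator 1 - conj(a)*z0 = 1 - (0.3 + 0.1i)*0.4 = 0.88 - 0.04i
Step 3: |z0 - a|^2 = 0.1^2 + 0.1^2 = 0.02; |1 - conj(a)*z0|^2 = 0.88^2 + (-0.04)^2 = 0.776
Step 4: |B_a(0.4)| = sqrt(0.02 / 0.776) = sqrt(0.025773)
Step 5: = 0.1605

0.1605


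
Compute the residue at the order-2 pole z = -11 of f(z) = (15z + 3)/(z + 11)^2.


Step 1: Pole of order 2 at z = -11
Step 2: Res = lim d/dz [(z + 11)^2 * f(z)] as z -> -11
Step 3: (z + 11)^2 * f(z) = 15z + 3
Step 4: d/dz[15z + 3] = 15

15


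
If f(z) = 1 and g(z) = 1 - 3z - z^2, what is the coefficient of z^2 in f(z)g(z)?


Step 1: z^2 term in f*g comes from: (1)*(-z^2) + (0)*(-3z) + (0)*(1)
Step 2: = -1 + 0 + 0
Step 3: = -1

-1


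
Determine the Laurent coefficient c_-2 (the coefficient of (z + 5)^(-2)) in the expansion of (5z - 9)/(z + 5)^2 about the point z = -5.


Step 1: Write the numerator in powers of (z + 5): 5z - 9 = 5(z + 5) + (5*(-5) - 9) = 5(z + 5) - 34
Step 2: Divide by (z + 5)^2: f(z) = -34(z + 5)^(-2) + 5(z + 5)^(-1)
Step 3: This finite sum is the Laurent series of f about z = -5.
Step 4: Coefficient of (z + 5)^(-2) = 5*(-5) - 9 = -34

-34


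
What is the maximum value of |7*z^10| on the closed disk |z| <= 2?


Step 1: On |z| = 2, |f(z)| = 7 * |z|^10 = 7 * 2^10
Step 2: By maximum modulus principle, maximum is on boundary.
Step 3: Maximum = 7 * 1024 = 7168

7168


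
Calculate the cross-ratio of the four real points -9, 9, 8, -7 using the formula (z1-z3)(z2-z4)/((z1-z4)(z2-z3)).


Step 1: (z1-z3)(z2-z4) = (-17) * 16 = -272
Step 2: (z1-z4)(z2-z3) = (-2) * 1 = -2
Step 3: Cross-ratio = 272/2 = 136

136


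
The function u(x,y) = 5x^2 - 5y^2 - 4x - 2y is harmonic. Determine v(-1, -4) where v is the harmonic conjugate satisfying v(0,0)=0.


Step 1: v_x = -u_y = 10y + 2
Step 2: v_y = u_x = 10x - 4
Step 3: v = 10xy + 2x - 4y + C
Step 4: v(0,0) = 0 => C = 0
Step 5: v(-1, -4) = 54

54


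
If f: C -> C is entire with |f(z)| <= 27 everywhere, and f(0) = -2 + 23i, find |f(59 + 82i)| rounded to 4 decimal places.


Step 1: By Liouville's theorem, a bounded entire function is constant.
Step 2: f(z) = f(0) = -2 + 23i for all z.
Step 3: |f(w)| = |-2 + 23i| = sqrt(4 + 529)
Step 4: = 23.0868

23.0868


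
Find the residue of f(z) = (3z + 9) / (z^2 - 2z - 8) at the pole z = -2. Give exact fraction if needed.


Step 1: Q(z) = z^2 - 2z - 8 = (z + 2)(z - 4)
Step 2: Q'(z) = 2z - 2
Step 3: Q'(-2) = -6, P(-2) = 3
Step 4: Res = P(-2)/Q'(-2) = 3/(-6) = -1/2

-1/2


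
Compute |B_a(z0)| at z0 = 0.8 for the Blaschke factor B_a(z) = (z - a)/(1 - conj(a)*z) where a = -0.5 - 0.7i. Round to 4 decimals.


Step 1: Numerator z0 - a = 0.8 - (-0.5 - 0.7i) = 1.3 + 0.7i
Step 2: Denominator 1 - conj(a)*z0 = 1 - (-0.5 + 0.7i)*0.8 = 1.4 - 0.56i
Step 3: |z0 - a|^2 = 1.3^2 + 0.7^2 = 2.18; |1 - conj(a)*z0|^2 = 1.4^2 + (-0.56)^2 = 2.2736
Step 4: |B_a(0.8)| = sqrt(2.18 / 2.2736) = sqrt(0.958832)
Step 5: = 0.9792

0.9792


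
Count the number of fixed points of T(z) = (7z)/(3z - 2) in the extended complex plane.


Step 1: Fixed points satisfy T(z) = z
Step 2: 3z^2 - 9z = 0
Step 3: Discriminant = (-9)^2 - 4*3*0 = 81
Step 4: Number of fixed points = 2

2


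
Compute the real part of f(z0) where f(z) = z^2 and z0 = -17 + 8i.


Step 1: z0 = -17 + 8i
Step 2: z0^2 = (-17)^2 - 8^2 - 272i
Step 3: real part = 289 - 64 = 225

225


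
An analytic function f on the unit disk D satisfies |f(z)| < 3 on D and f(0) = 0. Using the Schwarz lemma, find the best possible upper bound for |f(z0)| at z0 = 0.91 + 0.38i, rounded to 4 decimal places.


Step 1: g = f/3 maps D -> D with g(0) = 0, so by the Schwarz lemma |g(z)| <= |z|, i.e. |f(z)| <= 3|z|; this is sharp (f(z) = 3z).
Step 2: |z0|^2 = 0.91^2 + 0.38^2 = 0.9725
Step 3: |z0| = sqrt(0.9725) = 0.986154
Step 4: Best bound = 3 * |z0| = 3 * 0.986154 = 2.9585

2.9585


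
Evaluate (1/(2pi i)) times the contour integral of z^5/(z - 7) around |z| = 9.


Step 1: f(z) = z^5, a = 7 is inside |z| = 9
Step 2: By Cauchy integral formula: (1/(2pi*i)) * integral = f(a)
Step 3: f(7) = 7^5 = 16807

16807


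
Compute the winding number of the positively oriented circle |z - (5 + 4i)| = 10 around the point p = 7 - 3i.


Step 1: Center c = (5, 4), radius = 10
Step 2: |p - c|^2 = 2^2 + (-7)^2 = 53
Step 3: r^2 = 100
Step 4: |p-c| < r so winding number = 1

1


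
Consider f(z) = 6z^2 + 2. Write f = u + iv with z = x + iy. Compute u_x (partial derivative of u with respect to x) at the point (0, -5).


Step 1: f(z) = 6(x+iy)^2 + 2
Step 2: u = 6(x^2 - y^2) + 2
Step 3: u_x = 12x + 0
Step 4: At (0, -5): u_x = 0 + 0 = 0

0


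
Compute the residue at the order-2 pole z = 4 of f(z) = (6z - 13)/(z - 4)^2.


Step 1: Pole of order 2 at z = 4
Step 2: Res = lim d/dz [(z - 4)^2 * f(z)] as z -> 4
Step 3: (z - 4)^2 * f(z) = 6z - 13
Step 4: d/dz[6z - 13] = 6

6


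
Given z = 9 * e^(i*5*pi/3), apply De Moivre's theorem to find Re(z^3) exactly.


Step 1: By De Moivre's theorem, z^3 = 9^3 * e^(i*3*5*pi/3) = 729 * (cos(5*pi) + i*sin(5*pi))
Step 2: |z|^3 = 9^3 = 729
Step 3: Reduce the angle mod 2*pi: 5*pi - 4*pi = pi
Step 4: cos(pi) = -1
Step 5: Re(z^3) = 729 * (-1) = -729

-729


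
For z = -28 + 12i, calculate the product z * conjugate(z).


Step 1: conj(z) = -28 - 12i
Step 2: z * conj(z) = (-28)^2 + 12^2
Step 3: = 784 + 144 = 928

928


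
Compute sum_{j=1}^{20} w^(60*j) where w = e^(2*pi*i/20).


Step 1: The sum sum_{j=1}^{n} w^(k*j) equals n if n | k, else 0.
Step 2: Here n = 20, k = 60
Step 3: Does n divide k? 20 | 60 -> True
Step 4: Sum = 20

20


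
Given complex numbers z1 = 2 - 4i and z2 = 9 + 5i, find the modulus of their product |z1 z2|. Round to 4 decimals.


Step 1: |z1| = sqrt(2^2 + (-4)^2) = sqrt(20)
Step 2: |z2| = sqrt(9^2 + 5^2) = sqrt(106)
Step 3: |z1*z2| = |z1|*|z2| = sqrt(20) * sqrt(106) = sqrt(20 * 106) = sqrt(2120)
Step 4: = 46.0435

46.0435


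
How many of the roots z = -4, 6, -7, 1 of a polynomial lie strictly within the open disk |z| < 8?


Step 1: Check each root:
  z = -4: |-4| = 4 < 8
  z = 6: |6| = 6 < 8
  z = -7: |-7| = 7 < 8
  z = 1: |1| = 1 < 8
Step 2: Count = 4

4


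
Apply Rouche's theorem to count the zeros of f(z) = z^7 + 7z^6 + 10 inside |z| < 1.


Step 1: On |z| = 1 the three terms have sizes |z^7| = 1^7 = 1, |7z^6| = 7*1^6 = 7, |10| = 10
Step 2: The dominant term is g(z) = 10; let h(z) = z^7 + 7z^6 so f = g + h
Step 3: On |z| = 1: |g| = 10 and |h| <= 1 + 7 = 8
Step 4: Since 10 > 8, |h| < |g| on |z| = 1, so by Rouche f has the same number of zeros as g inside |z| < 1
Step 5: g(z) = 10 is a nonzero constant with no zeros inside |z| < 1. Answer = 0

0


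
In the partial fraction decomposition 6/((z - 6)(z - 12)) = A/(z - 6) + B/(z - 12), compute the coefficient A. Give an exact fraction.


Step 1: Multiply both sides by (z - 6) and set z = 6
Step 2: A = 6 / (6 - 12)
Step 3: A = 6 / (-6)
Step 4: A = -1

-1


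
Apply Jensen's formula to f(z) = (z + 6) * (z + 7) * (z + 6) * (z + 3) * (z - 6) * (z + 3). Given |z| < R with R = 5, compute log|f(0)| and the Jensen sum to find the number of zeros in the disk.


Jensen's formula: (1/2pi)*integral log|f(Re^it)|dt = log|f(0)| + sum_{|a_k|<R} log(R/|a_k|)
Step 1: f(0) = 6 * 7 * 6 * 3 * (-6) * 3 = -13608
Step 2: log|f(0)| = log|-6| + log|-7| + log|-6| + log|-3| + log|6| + log|-3| = 9.5184
Step 3: Zeros inside |z| < 5: -3, -3
Step 4: Jensen sum = log(5/3) + log(5/3) = 1.0217
Step 5: n(R) = number of terms in the Jensen sum = count of zeros inside |z| < 5 = 2

2


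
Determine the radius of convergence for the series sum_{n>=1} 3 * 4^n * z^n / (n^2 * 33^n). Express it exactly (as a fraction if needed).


Step 1: General term a_n = 3 * 4^n / (n^2 * 33^n)
Step 2: By the root test, |a_n|^(1/n) = 3^(1/n) * 4 / (n^(2/n) * 33) -> 4/33 as n -> infinity (since 3^(1/n) -> 1 and n^(2/n) -> 1)
Step 3: R = 1/lim|a_n|^(1/n) = 33/4

33/4


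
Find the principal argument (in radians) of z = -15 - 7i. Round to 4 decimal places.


Step 1: z = -15 - 7i
Step 2: arg(z) = atan2(-7, -15)
Step 3: arg(z) = -2.705

-2.705


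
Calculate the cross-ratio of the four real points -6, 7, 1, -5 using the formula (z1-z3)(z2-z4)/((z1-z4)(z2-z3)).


Step 1: (z1-z3)(z2-z4) = (-7) * 12 = -84
Step 2: (z1-z4)(z2-z3) = (-1) * 6 = -6
Step 3: Cross-ratio = 84/6 = 14

14


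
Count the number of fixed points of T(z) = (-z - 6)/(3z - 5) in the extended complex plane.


Step 1: Fixed points satisfy T(z) = z
Step 2: 3z^2 - 4z + 6 = 0
Step 3: Discriminant = (-4)^2 - 4*3*6 = -56
Step 4: Number of fixed points = 2

2


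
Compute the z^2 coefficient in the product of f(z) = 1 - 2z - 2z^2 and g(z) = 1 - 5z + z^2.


Step 1: z^2 term in f*g comes from: (1)*(z^2) + (-2z)*(-5z) + (-2z^2)*(1)
Step 2: = 1 + 10 - 2
Step 3: = 9

9


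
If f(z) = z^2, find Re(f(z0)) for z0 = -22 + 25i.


Step 1: z0 = -22 + 25i
Step 2: z0^2 = (-22)^2 - 25^2 - 1100i
Step 3: real part = 484 - 625 = -141

-141


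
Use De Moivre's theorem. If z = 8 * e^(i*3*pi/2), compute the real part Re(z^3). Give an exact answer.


Step 1: By De Moivre's theorem, z^3 = 8^3 * e^(i*3*3*pi/2) = 512 * (cos(9*pi/2) + i*sin(9*pi/2))
Step 2: |z|^3 = 8^3 = 512
Step 3: Reduce the angle mod 2*pi: 9*pi/2 - 4*pi = pi/2
Step 4: cos(pi/2) = 0
Step 5: Re(z^3) = 512 * 0 = 0

0


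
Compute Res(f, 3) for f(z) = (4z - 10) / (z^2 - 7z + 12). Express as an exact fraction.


Step 1: Q(z) = z^2 - 7z + 12 = (z - 3)(z - 4)
Step 2: Q'(z) = 2z - 7
Step 3: Q'(3) = -1, P(3) = 2
Step 4: Res = P(3)/Q'(3) = 2/(-1) = -2

-2


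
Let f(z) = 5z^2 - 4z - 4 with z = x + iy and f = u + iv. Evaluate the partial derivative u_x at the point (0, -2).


Step 1: f(z) = 5(x+iy)^2 - 4(x+iy) - 4
Step 2: u = 5(x^2 - y^2) - 4x - 4
Step 3: u_x = 10x - 4
Step 4: At (0, -2): u_x = 0 - 4 = -4

-4


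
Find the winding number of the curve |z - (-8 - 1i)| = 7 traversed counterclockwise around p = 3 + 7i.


Step 1: Center c = (-8, -1), radius = 7
Step 2: |p - c|^2 = 11^2 + 8^2 = 185
Step 3: r^2 = 49
Step 4: |p-c| > r so winding number = 0

0


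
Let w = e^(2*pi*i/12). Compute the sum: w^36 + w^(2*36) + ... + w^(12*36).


Step 1: The sum sum_{j=1}^{n} w^(k*j) equals n if n | k, else 0.
Step 2: Here n = 12, k = 36
Step 3: Does n divide k? 12 | 36 -> True
Step 4: Sum = 12

12


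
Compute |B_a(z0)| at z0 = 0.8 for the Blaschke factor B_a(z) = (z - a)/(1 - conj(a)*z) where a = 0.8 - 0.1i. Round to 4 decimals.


Step 1: Numerator z0 - a = 0.8 - (0.8 - 0.1i) = 0 + 0.1i
Step 2: Denominator 1 - conj(a)*z0 = 1 - (0.8 + 0.1i)*0.8 = 0.36 - 0.08i
Step 3: |z0 - a|^2 = 0^2 + 0.1^2 = 0.01; |1 - conj(a)*z0|^2 = 0.36^2 + (-0.08)^2 = 0.136
Step 4: |B_a(0.8)| = sqrt(0.01 / 0.136) = sqrt(0.073529)
Step 5: = 0.2712

0.2712


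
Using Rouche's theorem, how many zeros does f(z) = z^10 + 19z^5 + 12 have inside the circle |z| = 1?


Step 1: On |z| = 1 the three terms have sizes |z^10| = 1^10 = 1, |19z^5| = 19*1^5 = 19, |12| = 12
Step 2: The dominant term is g(z) = 19z^5; let h(z) = z^10 + 12 so f = g + h
Step 3: On |z| = 1: |g| = 19 and |h| <= 1 + 12 = 13
Step 4: Since 19 > 13, |h| < |g| on |z| = 1, so by Rouche f has the same number of zeros as g inside |z| < 1
Step 5: g(z) = 19z^5 has 5 zeros (at the origin, multiplicity 5) inside |z| < 1. Answer = 5

5


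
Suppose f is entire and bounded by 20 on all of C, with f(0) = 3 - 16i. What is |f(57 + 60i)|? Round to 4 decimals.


Step 1: By Liouville's theorem, a bounded entire function is constant.
Step 2: f(z) = f(0) = 3 - 16i for all z.
Step 3: |f(w)| = |3 - 16i| = sqrt(9 + 256)
Step 4: = 16.2788

16.2788


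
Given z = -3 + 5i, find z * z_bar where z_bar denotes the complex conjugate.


Step 1: conj(z) = -3 - 5i
Step 2: z * conj(z) = (-3)^2 + 5^2
Step 3: = 9 + 25 = 34

34


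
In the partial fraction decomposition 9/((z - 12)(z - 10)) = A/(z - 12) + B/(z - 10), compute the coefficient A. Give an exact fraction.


Step 1: Multiply both sides by (z - 12) and set z = 12
Step 2: A = 9 / (12 - 10)
Step 3: A = 9 / 2
Step 4: A = 9/2

9/2


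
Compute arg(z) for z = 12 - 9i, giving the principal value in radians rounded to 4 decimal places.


Step 1: z = 12 - 9i
Step 2: arg(z) = atan2(-9, 12)
Step 3: arg(z) = -0.6435

-0.6435


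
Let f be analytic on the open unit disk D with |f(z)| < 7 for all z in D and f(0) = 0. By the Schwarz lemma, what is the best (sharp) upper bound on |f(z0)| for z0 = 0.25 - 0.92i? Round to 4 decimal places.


Step 1: g = f/7 maps D -> D with g(0) = 0, so by the Schwarz lemma |g(z)| <= |z|, i.e. |f(z)| <= 7|z|; this is sharp (f(z) = 7z).
Step 2: |z0|^2 = 0.25^2 + (-0.92)^2 = 0.9089
Step 3: |z0| = sqrt(0.9089) = 0.953362
Step 4: Best bound = 7 * |z0| = 7 * 0.953362 = 6.6735

6.6735


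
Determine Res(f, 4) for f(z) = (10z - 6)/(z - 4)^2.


Step 1: Pole of order 2 at z = 4
Step 2: Res = lim d/dz [(z - 4)^2 * f(z)] as z -> 4
Step 3: (z - 4)^2 * f(z) = 10z - 6
Step 4: d/dz[10z - 6] = 10

10


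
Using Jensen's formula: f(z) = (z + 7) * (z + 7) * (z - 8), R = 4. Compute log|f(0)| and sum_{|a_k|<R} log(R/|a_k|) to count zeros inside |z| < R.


Jensen's formula: (1/2pi)*integral log|f(Re^it)|dt = log|f(0)| + sum_{|a_k|<R} log(R/|a_k|)
Step 1: f(0) = 7 * 7 * (-8) = -392
Step 2: log|f(0)| = log|-7| + log|-7| + log|8| = 5.9713
Step 3: Zeros inside |z| < 4: none
Step 4: Jensen sum = (empty sum) = 0
Step 5: n(R) = number of terms in the Jensen sum = count of zeros inside |z| < 4 = 0

0


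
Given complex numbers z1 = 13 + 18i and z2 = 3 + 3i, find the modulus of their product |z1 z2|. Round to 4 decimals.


Step 1: |z1| = sqrt(13^2 + 18^2) = sqrt(493)
Step 2: |z2| = sqrt(3^2 + 3^2) = sqrt(18)
Step 3: |z1*z2| = |z1|*|z2| = sqrt(493) * sqrt(18) = sqrt(493 * 18) = sqrt(8874)
Step 4: = 94.2019

94.2019


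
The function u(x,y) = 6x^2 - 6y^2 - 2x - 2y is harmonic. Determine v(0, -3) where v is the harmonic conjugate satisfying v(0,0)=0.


Step 1: v_x = -u_y = 12y + 2
Step 2: v_y = u_x = 12x - 2
Step 3: v = 12xy + 2x - 2y + C
Step 4: v(0,0) = 0 => C = 0
Step 5: v(0, -3) = 6

6


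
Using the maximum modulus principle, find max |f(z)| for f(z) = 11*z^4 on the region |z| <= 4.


Step 1: On |z| = 4, |f(z)| = 11 * |z|^4 = 11 * 4^4
Step 2: By maximum modulus principle, maximum is on boundary.
Step 3: Maximum = 11 * 256 = 2816

2816


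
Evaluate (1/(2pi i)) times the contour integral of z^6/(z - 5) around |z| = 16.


Step 1: f(z) = z^6, a = 5 is inside |z| = 16
Step 2: By Cauchy integral formula: (1/(2pi*i)) * integral = f(a)
Step 3: f(5) = 5^6 = 15625

15625


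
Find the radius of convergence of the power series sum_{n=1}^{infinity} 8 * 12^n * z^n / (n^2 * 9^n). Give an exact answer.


Step 1: General term a_n = 8 * 12^n / (n^2 * 9^n)
Step 2: By the root test, |a_n|^(1/n) = 8^(1/n) * 12 / (n^(2/n) * 9) -> 12/9 as n -> infinity (since 8^(1/n) -> 1 and n^(2/n) -> 1)
Step 3: R = 1/lim|a_n|^(1/n) = 9/12 = 3/4

3/4


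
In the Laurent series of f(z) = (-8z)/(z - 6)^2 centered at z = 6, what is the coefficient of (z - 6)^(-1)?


Step 1: Write the numerator in powers of (z - 6): -8z = -8(z - 6) + (-8*6 + 0) = -8(z - 6) - 48
Step 2: Divide by (z - 6)^2: f(z) = -48(z - 6)^(-2) - 8(z - 6)^(-1)
Step 3: This finite sum is the Laurent series of f about z = 6.
Step 4: Coefficient of (z - 6)^(-1) = coefficient of (z - 6) in the re-centred numerator = -8

-8


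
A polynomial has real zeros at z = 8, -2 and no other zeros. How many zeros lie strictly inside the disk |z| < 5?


Step 1: Check each root:
  z = 8: |8| = 8 >= 5
  z = -2: |-2| = 2 < 5
Step 2: Count = 1

1


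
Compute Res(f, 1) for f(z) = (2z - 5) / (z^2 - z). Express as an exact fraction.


Step 1: Q(z) = z^2 - z = (z - 1)(z)
Step 2: Q'(z) = 2z - 1
Step 3: Q'(1) = 1, P(1) = -3
Step 4: Res = P(1)/Q'(1) = -3/1 = -3

-3


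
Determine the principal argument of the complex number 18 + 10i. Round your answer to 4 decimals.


Step 1: z = 18 + 10i
Step 2: arg(z) = atan2(10, 18)
Step 3: arg(z) = 0.5071

0.5071


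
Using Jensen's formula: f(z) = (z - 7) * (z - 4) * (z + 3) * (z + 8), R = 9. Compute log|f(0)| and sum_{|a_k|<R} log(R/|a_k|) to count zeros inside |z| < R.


Jensen's formula: (1/2pi)*integral log|f(Re^it)|dt = log|f(0)| + sum_{|a_k|<R} log(R/|a_k|)
Step 1: f(0) = (-7) * (-4) * 3 * 8 = 672
Step 2: log|f(0)| = log|7| + log|4| + log|-3| + log|-8| = 6.5103
Step 3: Zeros inside |z| < 9: 7, 4, -3, -8
Step 4: Jensen sum = log(9/7) + log(9/4) + log(9/3) + log(9/8) = 2.2786
Step 5: n(R) = number of terms in the Jensen sum = count of zeros inside |z| < 9 = 4

4


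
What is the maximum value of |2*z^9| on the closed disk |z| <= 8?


Step 1: On |z| = 8, |f(z)| = 2 * |z|^9 = 2 * 8^9
Step 2: By maximum modulus principle, maximum is on boundary.
Step 3: Maximum = 2 * 134217728 = 268435456

268435456


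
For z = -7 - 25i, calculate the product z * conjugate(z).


Step 1: conj(z) = -7 + 25i
Step 2: z * conj(z) = (-7)^2 + (-25)^2
Step 3: = 49 + 625 = 674

674


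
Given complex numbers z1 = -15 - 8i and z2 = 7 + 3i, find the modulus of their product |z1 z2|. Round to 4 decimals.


Step 1: |z1| = sqrt((-15)^2 + (-8)^2) = sqrt(289)
Step 2: |z2| = sqrt(7^2 + 3^2) = sqrt(58)
Step 3: |z1*z2| = |z1|*|z2| = sqrt(289) * sqrt(58) = sqrt(289 * 58) = sqrt(16762)
Step 4: = 129.4681

129.4681


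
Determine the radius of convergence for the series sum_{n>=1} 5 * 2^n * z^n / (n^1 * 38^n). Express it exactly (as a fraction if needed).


Step 1: General term a_n = 5 * 2^n / (n^1 * 38^n)
Step 2: By the root test, |a_n|^(1/n) = 5^(1/n) * 2 / (n^(1/n) * 38) -> 2/38 as n -> infinity (since 5^(1/n) -> 1 and n^(1/n) -> 1)
Step 3: R = 1/lim|a_n|^(1/n) = 38/2 = 19

19


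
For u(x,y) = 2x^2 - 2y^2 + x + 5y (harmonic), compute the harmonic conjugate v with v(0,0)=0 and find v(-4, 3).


Step 1: v_x = -u_y = 4y - 5
Step 2: v_y = u_x = 4x + 1
Step 3: v = 4xy - 5x + y + C
Step 4: v(0,0) = 0 => C = 0
Step 5: v(-4, 3) = -25

-25


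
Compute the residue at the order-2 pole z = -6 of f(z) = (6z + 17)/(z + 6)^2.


Step 1: Pole of order 2 at z = -6
Step 2: Res = lim d/dz [(z + 6)^2 * f(z)] as z -> -6
Step 3: (z + 6)^2 * f(z) = 6z + 17
Step 4: d/dz[6z + 17] = 6

6


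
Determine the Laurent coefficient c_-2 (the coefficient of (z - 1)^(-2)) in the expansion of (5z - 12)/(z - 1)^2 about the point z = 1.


Step 1: Write the numerator in powers of (z - 1): 5z - 12 = 5(z - 1) + (5*1 - 12) = 5(z - 1) - 7
Step 2: Divide by (z - 1)^2: f(z) = -7(z - 1)^(-2) + 5(z - 1)^(-1)
Step 3: This finite sum is the Laurent series of f about z = 1.
Step 4: Coefficient of (z - 1)^(-2) = 5*1 - 12 = -7

-7


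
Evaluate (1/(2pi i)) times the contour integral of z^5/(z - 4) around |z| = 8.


Step 1: f(z) = z^5, a = 4 is inside |z| = 8
Step 2: By Cauchy integral formula: (1/(2pi*i)) * integral = f(a)
Step 3: f(4) = 4^5 = 1024

1024


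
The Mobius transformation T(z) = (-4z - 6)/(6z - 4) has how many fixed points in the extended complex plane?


Step 1: Fixed points satisfy T(z) = z
Step 2: 6z^2 + 6 = 0
Step 3: Discriminant = 0^2 - 4*6*6 = -144
Step 4: Number of fixed points = 2

2


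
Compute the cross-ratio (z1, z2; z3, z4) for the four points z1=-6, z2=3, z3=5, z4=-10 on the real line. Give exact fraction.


Step 1: (z1-z3)(z2-z4) = (-11) * 13 = -143
Step 2: (z1-z4)(z2-z3) = 4 * (-2) = -8
Step 3: Cross-ratio = 143/8 = 143/8

143/8


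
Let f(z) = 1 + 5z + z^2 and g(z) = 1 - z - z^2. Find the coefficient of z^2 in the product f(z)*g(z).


Step 1: z^2 term in f*g comes from: (1)*(-z^2) + (5z)*(-z) + (z^2)*(1)
Step 2: = -1 - 5 + 1
Step 3: = -5

-5


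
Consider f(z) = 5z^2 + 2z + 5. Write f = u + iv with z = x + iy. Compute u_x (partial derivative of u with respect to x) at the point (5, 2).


Step 1: f(z) = 5(x+iy)^2 + 2(x+iy) + 5
Step 2: u = 5(x^2 - y^2) + 2x + 5
Step 3: u_x = 10x + 2
Step 4: At (5, 2): u_x = 50 + 2 = 52

52


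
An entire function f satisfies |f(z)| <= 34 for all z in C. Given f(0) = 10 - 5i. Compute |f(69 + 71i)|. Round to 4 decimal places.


Step 1: By Liouville's theorem, a bounded entire function is constant.
Step 2: f(z) = f(0) = 10 - 5i for all z.
Step 3: |f(w)| = |10 - 5i| = sqrt(100 + 25)
Step 4: = 11.1803

11.1803


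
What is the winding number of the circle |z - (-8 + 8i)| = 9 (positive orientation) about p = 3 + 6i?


Step 1: Center c = (-8, 8), radius = 9
Step 2: |p - c|^2 = 11^2 + (-2)^2 = 125
Step 3: r^2 = 81
Step 4: |p-c| > r so winding number = 0

0


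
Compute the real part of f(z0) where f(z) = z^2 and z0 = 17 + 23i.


Step 1: z0 = 17 + 23i
Step 2: z0^2 = 17^2 - 23^2 + 782i
Step 3: real part = 289 - 529 = -240

-240


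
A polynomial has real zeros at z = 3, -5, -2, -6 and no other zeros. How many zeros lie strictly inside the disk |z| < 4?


Step 1: Check each root:
  z = 3: |3| = 3 < 4
  z = -5: |-5| = 5 >= 4
  z = -2: |-2| = 2 < 4
  z = -6: |-6| = 6 >= 4
Step 2: Count = 2

2


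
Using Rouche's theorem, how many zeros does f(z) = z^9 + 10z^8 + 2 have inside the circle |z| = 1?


Step 1: On |z| = 1 the three terms have sizes |z^9| = 1^9 = 1, |10z^8| = 10*1^8 = 10, |2| = 2
Step 2: The dominant term is g(z) = 10z^8; let h(z) = z^9 + 2 so f = g + h
Step 3: On |z| = 1: |g| = 10 and |h| <= 1 + 2 = 3
Step 4: Since 10 > 3, |h| < |g| on |z| = 1, so by Rouche f has the same number of zeros as g inside |z| < 1
Step 5: g(z) = 10z^8 has 8 zeros (at the origin, multiplicity 8) inside |z| < 1. Answer = 8

8


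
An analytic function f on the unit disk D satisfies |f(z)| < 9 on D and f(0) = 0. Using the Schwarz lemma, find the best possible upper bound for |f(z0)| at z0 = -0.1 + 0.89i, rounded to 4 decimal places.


Step 1: g = f/9 maps D -> D with g(0) = 0, so by the Schwarz lemma |g(z)| <= |z|, i.e. |f(z)| <= 9|z|; this is sharp (f(z) = 9z).
Step 2: |z0|^2 = (-0.1)^2 + 0.89^2 = 0.8021
Step 3: |z0| = sqrt(0.8021) = 0.8956
Step 4: Best bound = 9 * |z0| = 9 * 0.8956 = 8.0604

8.0604


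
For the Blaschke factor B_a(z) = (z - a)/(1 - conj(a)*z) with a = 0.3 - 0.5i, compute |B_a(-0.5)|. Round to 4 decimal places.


Step 1: Numerator z0 - a = -0.5 - (0.3 - 0.5i) = -0.8 + 0.5i
Step 2: Denominator 1 - conj(a)*z0 = 1 - (0.3 + 0.5i)*(-0.5) = 1.15 + 0.25i
Step 3: |z0 - a|^2 = (-0.8)^2 + 0.5^2 = 0.89; |1 - conj(a)*z0|^2 = 1.15^2 + 0.25^2 = 1.385
Step 4: |B_a(-0.5)| = sqrt(0.89 / 1.385) = sqrt(0.642599)
Step 5: = 0.8016

0.8016


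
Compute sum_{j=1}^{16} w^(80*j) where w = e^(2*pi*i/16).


Step 1: The sum sum_{j=1}^{n} w^(k*j) equals n if n | k, else 0.
Step 2: Here n = 16, k = 80
Step 3: Does n divide k? 16 | 80 -> True
Step 4: Sum = 16

16


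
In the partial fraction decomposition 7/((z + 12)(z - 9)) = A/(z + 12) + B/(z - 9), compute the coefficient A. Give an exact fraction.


Step 1: Multiply both sides by (z + 12) and set z = -12
Step 2: A = 7 / (-12 - 9)
Step 3: A = 7 / (-21)
Step 4: A = -1/3

-1/3


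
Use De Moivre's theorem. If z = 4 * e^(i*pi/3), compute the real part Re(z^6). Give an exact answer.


Step 1: By De Moivre's theorem, z^6 = 4^6 * e^(i*6*pi/3) = 4096 * (cos(2*pi) + i*sin(2*pi))
Step 2: |z|^6 = 4^6 = 4096
Step 3: Reduce the angle mod 2*pi: 2*pi - 2*pi = 0
Step 4: cos(0) = 1
Step 5: Re(z^6) = 4096 * 1 = 4096

4096


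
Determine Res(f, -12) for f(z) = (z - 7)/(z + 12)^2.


Step 1: Pole of order 2 at z = -12
Step 2: Res = lim d/dz [(z + 12)^2 * f(z)] as z -> -12
Step 3: (z + 12)^2 * f(z) = z - 7
Step 4: d/dz[z - 7] = 1

1


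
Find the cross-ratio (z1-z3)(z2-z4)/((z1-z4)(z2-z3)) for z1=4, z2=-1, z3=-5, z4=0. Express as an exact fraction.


Step 1: (z1-z3)(z2-z4) = 9 * (-1) = -9
Step 2: (z1-z4)(z2-z3) = 4 * 4 = 16
Step 3: Cross-ratio = -9/16 = -9/16

-9/16


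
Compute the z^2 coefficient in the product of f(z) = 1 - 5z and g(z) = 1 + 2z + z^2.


Step 1: z^2 term in f*g comes from: (1)*(z^2) + (-5z)*(2z) + (0)*(1)
Step 2: = 1 - 10 + 0
Step 3: = -9

-9


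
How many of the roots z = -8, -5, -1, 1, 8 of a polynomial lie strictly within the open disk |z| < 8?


Step 1: Check each root:
  z = -8: |-8| = 8 >= 8
  z = -5: |-5| = 5 < 8
  z = -1: |-1| = 1 < 8
  z = 1: |1| = 1 < 8
  z = 8: |8| = 8 >= 8
Step 2: Count = 3

3


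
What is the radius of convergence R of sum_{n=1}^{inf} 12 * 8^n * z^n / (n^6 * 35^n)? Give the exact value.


Step 1: General term a_n = 12 * 8^n / (n^6 * 35^n)
Step 2: By the root test, |a_n|^(1/n) = 12^(1/n) * 8 / (n^(6/n) * 35) -> 8/35 as n -> infinity (since 12^(1/n) -> 1 and n^(6/n) -> 1)
Step 3: R = 1/lim|a_n|^(1/n) = 35/8

35/8


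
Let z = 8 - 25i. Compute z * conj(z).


Step 1: conj(z) = 8 + 25i
Step 2: z * conj(z) = 8^2 + (-25)^2
Step 3: = 64 + 625 = 689

689


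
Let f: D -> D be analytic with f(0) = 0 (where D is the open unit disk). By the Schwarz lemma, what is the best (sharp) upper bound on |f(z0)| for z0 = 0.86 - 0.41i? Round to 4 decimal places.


Step 1: Schwarz lemma: if f: D -> D is analytic with f(0) = 0, then |f(z)| <= |z| for all z in D, and this is sharp (f(z) = z).
Step 2: |z0|^2 = 0.86^2 + (-0.41)^2 = 0.9077
Step 3: |z0| = sqrt(0.9077) = 0.952733
Step 4: Best bound = |z0| = 0.9527

0.9527


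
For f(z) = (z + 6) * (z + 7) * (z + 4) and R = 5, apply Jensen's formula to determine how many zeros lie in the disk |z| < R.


Jensen's formula: (1/2pi)*integral log|f(Re^it)|dt = log|f(0)| + sum_{|a_k|<R} log(R/|a_k|)
Step 1: f(0) = 6 * 7 * 4 = 168
Step 2: log|f(0)| = log|-6| + log|-7| + log|-4| = 5.124
Step 3: Zeros inside |z| < 5: -4
Step 4: Jensen sum = log(5/4) = 0.2231
Step 5: n(R) = number of terms in the Jensen sum = count of zeros inside |z| < 5 = 1

1


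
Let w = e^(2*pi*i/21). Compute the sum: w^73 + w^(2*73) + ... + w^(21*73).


Step 1: The sum sum_{j=1}^{n} w^(k*j) equals n if n | k, else 0.
Step 2: Here n = 21, k = 73
Step 3: Does n divide k? 21 | 73 -> False
Step 4: Sum = 0

0


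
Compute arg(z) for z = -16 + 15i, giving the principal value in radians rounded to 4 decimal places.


Step 1: z = -16 + 15i
Step 2: arg(z) = atan2(15, -16)
Step 3: arg(z) = 2.3884

2.3884


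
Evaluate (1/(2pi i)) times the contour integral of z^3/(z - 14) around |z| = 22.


Step 1: f(z) = z^3, a = 14 is inside |z| = 22
Step 2: By Cauchy integral formula: (1/(2pi*i)) * integral = f(a)
Step 3: f(14) = 14^3 = 2744

2744


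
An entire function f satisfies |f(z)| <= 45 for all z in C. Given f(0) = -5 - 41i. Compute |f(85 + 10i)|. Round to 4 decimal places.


Step 1: By Liouville's theorem, a bounded entire function is constant.
Step 2: f(z) = f(0) = -5 - 41i for all z.
Step 3: |f(w)| = |-5 - 41i| = sqrt(25 + 1681)
Step 4: = 41.3038

41.3038


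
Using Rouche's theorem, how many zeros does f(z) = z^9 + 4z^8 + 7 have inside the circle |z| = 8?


Step 1: On |z| = 8 the three terms have sizes |z^9| = 8^9 = 134217728, |4z^8| = 4*8^8 = 67108864, |7| = 7
Step 2: The dominant term is g(z) = z^9; let h(z) = 4z^8 + 7 so f = g + h
Step 3: On |z| = 8: |g| = 134217728 and |h| <= 67108864 + 7 = 67108871
Step 4: Since 134217728 > 67108871, |h| < |g| on |z| = 8, so by Rouche f has the same number of zeros as g inside |z| < 8
Step 5: g(z) = z^9 has 9 zeros (all at the origin) inside |z| < 8. Answer = 9

9


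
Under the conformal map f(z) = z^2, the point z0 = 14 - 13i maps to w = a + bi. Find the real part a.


Step 1: z0 = 14 - 13i
Step 2: z0^2 = 14^2 - (-13)^2 - 364i
Step 3: real part = 196 - 169 = 27

27


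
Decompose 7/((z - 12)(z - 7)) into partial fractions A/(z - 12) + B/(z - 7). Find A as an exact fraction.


Step 1: Multiply both sides by (z - 12) and set z = 12
Step 2: A = 7 / (12 - 7)
Step 3: A = 7 / 5
Step 4: A = 7/5

7/5


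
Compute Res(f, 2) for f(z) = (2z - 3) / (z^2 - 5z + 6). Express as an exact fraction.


Step 1: Q(z) = z^2 - 5z + 6 = (z - 2)(z - 3)
Step 2: Q'(z) = 2z - 5
Step 3: Q'(2) = -1, P(2) = 1
Step 4: Res = P(2)/Q'(2) = 1/(-1) = -1

-1


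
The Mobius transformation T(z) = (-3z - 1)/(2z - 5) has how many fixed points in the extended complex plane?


Step 1: Fixed points satisfy T(z) = z
Step 2: 2z^2 - 2z + 1 = 0
Step 3: Discriminant = (-2)^2 - 4*2*1 = -4
Step 4: Number of fixed points = 2

2


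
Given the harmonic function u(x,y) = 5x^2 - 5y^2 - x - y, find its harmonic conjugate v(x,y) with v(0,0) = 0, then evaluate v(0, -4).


Step 1: v_x = -u_y = 10y + 1
Step 2: v_y = u_x = 10x - 1
Step 3: v = 10xy + x - y + C
Step 4: v(0,0) = 0 => C = 0
Step 5: v(0, -4) = 4

4


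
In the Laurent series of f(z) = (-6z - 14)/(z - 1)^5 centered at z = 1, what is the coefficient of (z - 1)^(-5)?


Step 1: Write the numerator in powers of (z - 1): -6z - 14 = -6(z - 1) + (-6*1 - 14) = -6(z - 1) - 20
Step 2: Divide by (z - 1)^5: f(z) = -20(z - 1)^(-5) - 6(z - 1)^(-4)
Step 3: This finite sum is the Laurent series of f about z = 1.
Step 4: Coefficient of (z - 1)^(-5) = -6*1 - 14 = -20

-20


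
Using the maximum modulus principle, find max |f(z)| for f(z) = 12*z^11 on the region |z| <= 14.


Step 1: On |z| = 14, |f(z)| = 12 * |z|^11 = 12 * 14^11
Step 2: By maximum modulus principle, maximum is on boundary.
Step 3: Maximum = 12 * 4049565169664 = 48594782035968

48594782035968


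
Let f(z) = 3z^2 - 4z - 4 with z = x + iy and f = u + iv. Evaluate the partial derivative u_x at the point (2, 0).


Step 1: f(z) = 3(x+iy)^2 - 4(x+iy) - 4
Step 2: u = 3(x^2 - y^2) - 4x - 4
Step 3: u_x = 6x - 4
Step 4: At (2, 0): u_x = 12 - 4 = 8

8


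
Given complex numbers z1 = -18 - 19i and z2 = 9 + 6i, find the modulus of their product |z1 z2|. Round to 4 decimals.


Step 1: |z1| = sqrt((-18)^2 + (-19)^2) = sqrt(685)
Step 2: |z2| = sqrt(9^2 + 6^2) = sqrt(117)
Step 3: |z1*z2| = |z1|*|z2| = sqrt(685) * sqrt(117) = sqrt(685 * 117) = sqrt(80145)
Step 4: = 283.0989

283.0989


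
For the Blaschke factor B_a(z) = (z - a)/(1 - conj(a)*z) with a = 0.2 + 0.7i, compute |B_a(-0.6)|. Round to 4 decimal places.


Step 1: Numerator z0 - a = -0.6 - (0.2 + 0.7i) = -0.8 - 0.7i
Step 2: Denominator 1 - conj(a)*z0 = 1 - (0.2 - 0.7i)*(-0.6) = 1.12 - 0.42i
Step 3: |z0 - a|^2 = (-0.8)^2 + (-0.7)^2 = 1.13; |1 - conj(a)*z0|^2 = 1.12^2 + (-0.42)^2 = 1.4308
Step 4: |B_a(-0.6)| = sqrt(1.13 / 1.4308) = sqrt(0.789768)
Step 5: = 0.8887

0.8887


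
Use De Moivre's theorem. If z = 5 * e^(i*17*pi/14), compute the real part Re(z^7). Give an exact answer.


Step 1: By De Moivre's theorem, z^7 = 5^7 * e^(i*7*17*pi/14) = 78125 * (cos(17*pi/2) + i*sin(17*pi/2))
Step 2: |z|^7 = 5^7 = 78125
Step 3: Reduce the angle mod 2*pi: 17*pi/2 - 8*pi = pi/2
Step 4: cos(pi/2) = 0
Step 5: Re(z^7) = 78125 * 0 = 0

0


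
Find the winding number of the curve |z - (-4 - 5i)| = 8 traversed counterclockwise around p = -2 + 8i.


Step 1: Center c = (-4, -5), radius = 8
Step 2: |p - c|^2 = 2^2 + 13^2 = 173
Step 3: r^2 = 64
Step 4: |p-c| > r so winding number = 0

0


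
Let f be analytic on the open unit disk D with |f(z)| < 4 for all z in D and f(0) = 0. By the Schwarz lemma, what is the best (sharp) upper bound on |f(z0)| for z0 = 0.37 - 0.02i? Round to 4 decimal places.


Step 1: g = f/4 maps D -> D with g(0) = 0, so by the Schwarz lemma |g(z)| <= |z|, i.e. |f(z)| <= 4|z|; this is sharp (f(z) = 4z).
Step 2: |z0|^2 = 0.37^2 + (-0.02)^2 = 0.1373
Step 3: |z0| = sqrt(0.1373) = 0.37054
Step 4: Best bound = 4 * |z0| = 4 * 0.37054 = 1.4822

1.4822


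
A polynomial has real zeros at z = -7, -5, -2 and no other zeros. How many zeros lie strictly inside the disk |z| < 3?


Step 1: Check each root:
  z = -7: |-7| = 7 >= 3
  z = -5: |-5| = 5 >= 3
  z = -2: |-2| = 2 < 3
Step 2: Count = 1

1


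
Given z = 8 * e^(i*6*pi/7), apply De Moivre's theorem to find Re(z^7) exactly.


Step 1: By De Moivre's theorem, z^7 = 8^7 * e^(i*7*6*pi/7) = 2097152 * (cos(6*pi) + i*sin(6*pi))
Step 2: |z|^7 = 8^7 = 2097152
Step 3: Reduce the angle mod 2*pi: 6*pi - 6*pi = 0
Step 4: cos(0) = 1
Step 5: Re(z^7) = 2097152 * 1 = 2097152

2097152


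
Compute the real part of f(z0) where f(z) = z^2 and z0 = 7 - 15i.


Step 1: z0 = 7 - 15i
Step 2: z0^2 = 7^2 - (-15)^2 - 210i
Step 3: real part = 49 - 225 = -176

-176


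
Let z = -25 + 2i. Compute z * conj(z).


Step 1: conj(z) = -25 - 2i
Step 2: z * conj(z) = (-25)^2 + 2^2
Step 3: = 625 + 4 = 629

629


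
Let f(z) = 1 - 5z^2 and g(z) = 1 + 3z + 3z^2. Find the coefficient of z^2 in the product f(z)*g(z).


Step 1: z^2 term in f*g comes from: (1)*(3z^2) + (0)*(3z) + (-5z^2)*(1)
Step 2: = 3 + 0 - 5
Step 3: = -2

-2


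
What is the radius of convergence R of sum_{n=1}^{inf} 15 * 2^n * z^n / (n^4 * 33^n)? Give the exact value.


Step 1: General term a_n = 15 * 2^n / (n^4 * 33^n)
Step 2: By the root test, |a_n|^(1/n) = 15^(1/n) * 2 / (n^(4/n) * 33) -> 2/33 as n -> infinity (since 15^(1/n) -> 1 and n^(4/n) -> 1)
Step 3: R = 1/lim|a_n|^(1/n) = 33/2

33/2


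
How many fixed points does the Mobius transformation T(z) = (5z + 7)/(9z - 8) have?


Step 1: Fixed points satisfy T(z) = z
Step 2: 9z^2 - 13z - 7 = 0
Step 3: Discriminant = (-13)^2 - 4*9*(-7) = 421
Step 4: Number of fixed points = 2

2


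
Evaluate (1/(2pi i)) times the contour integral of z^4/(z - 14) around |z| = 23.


Step 1: f(z) = z^4, a = 14 is inside |z| = 23
Step 2: By Cauchy integral formula: (1/(2pi*i)) * integral = f(a)
Step 3: f(14) = 14^4 = 38416

38416


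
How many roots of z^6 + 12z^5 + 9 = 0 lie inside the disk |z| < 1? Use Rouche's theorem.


Step 1: On |z| = 1 the three terms have sizes |z^6| = 1^6 = 1, |12z^5| = 12*1^5 = 12, |9| = 9
Step 2: The dominant term is g(z) = 12z^5; let h(z) = z^6 + 9 so f = g + h
Step 3: On |z| = 1: |g| = 12 and |h| <= 1 + 9 = 10
Step 4: Since 12 > 10, |h| < |g| on |z| = 1, so by Rouche f has the same number of zeros as g inside |z| < 1
Step 5: g(z) = 12z^5 has 5 zeros (at the origin, multiplicity 5) inside |z| < 1. Answer = 5

5


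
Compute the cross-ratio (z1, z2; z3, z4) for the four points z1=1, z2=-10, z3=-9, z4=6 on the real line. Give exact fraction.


Step 1: (z1-z3)(z2-z4) = 10 * (-16) = -160
Step 2: (z1-z4)(z2-z3) = (-5) * (-1) = 5
Step 3: Cross-ratio = -160/5 = -32

-32


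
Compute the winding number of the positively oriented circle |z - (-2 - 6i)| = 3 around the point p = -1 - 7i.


Step 1: Center c = (-2, -6), radius = 3
Step 2: |p - c|^2 = 1^2 + (-1)^2 = 2
Step 3: r^2 = 9
Step 4: |p-c| < r so winding number = 1

1


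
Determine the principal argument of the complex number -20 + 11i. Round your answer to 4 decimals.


Step 1: z = -20 + 11i
Step 2: arg(z) = atan2(11, -20)
Step 3: arg(z) = 2.6387

2.6387


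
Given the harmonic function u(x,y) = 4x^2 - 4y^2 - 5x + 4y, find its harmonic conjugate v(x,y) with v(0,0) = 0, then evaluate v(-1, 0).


Step 1: v_x = -u_y = 8y - 4
Step 2: v_y = u_x = 8x - 5
Step 3: v = 8xy - 4x - 5y + C
Step 4: v(0,0) = 0 => C = 0
Step 5: v(-1, 0) = 4

4


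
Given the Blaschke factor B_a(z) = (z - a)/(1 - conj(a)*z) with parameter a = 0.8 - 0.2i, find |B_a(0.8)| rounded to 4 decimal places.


Step 1: Numerator z0 - a = 0.8 - (0.8 - 0.2i) = 0 + 0.2i
Step 2: Denominator 1 - conj(a)*z0 = 1 - (0.8 + 0.2i)*0.8 = 0.36 - 0.16i
Step 3: |z0 - a|^2 = 0^2 + 0.2^2 = 0.04; |1 - conj(a)*z0|^2 = 0.36^2 + (-0.16)^2 = 0.1552
Step 4: |B_a(0.8)| = sqrt(0.04 / 0.1552) = sqrt(0.257732)
Step 5: = 0.5077

0.5077


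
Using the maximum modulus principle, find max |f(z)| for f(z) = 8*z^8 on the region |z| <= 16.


Step 1: On |z| = 16, |f(z)| = 8 * |z|^8 = 8 * 16^8
Step 2: By maximum modulus principle, maximum is on boundary.
Step 3: Maximum = 8 * 4294967296 = 34359738368

34359738368


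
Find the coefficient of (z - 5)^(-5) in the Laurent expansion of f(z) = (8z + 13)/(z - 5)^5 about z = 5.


Step 1: Write the numerator in powers of (z - 5): 8z + 13 = 8(z - 5) + (8*5 + 13) = 8(z - 5) + 53
Step 2: Divide by (z - 5)^5: f(z) = 53(z - 5)^(-5) + 8(z - 5)^(-4)
Step 3: This finite sum is the Laurent series of f about z = 5.
Step 4: Coefficient of (z - 5)^(-5) = 8*5 + 13 = 53

53


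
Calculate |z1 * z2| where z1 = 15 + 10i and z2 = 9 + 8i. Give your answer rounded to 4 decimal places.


Step 1: |z1| = sqrt(15^2 + 10^2) = sqrt(325)
Step 2: |z2| = sqrt(9^2 + 8^2) = sqrt(145)
Step 3: |z1*z2| = |z1|*|z2| = sqrt(325) * sqrt(145) = sqrt(325 * 145) = sqrt(47125)
Step 4: = 217.0829

217.0829


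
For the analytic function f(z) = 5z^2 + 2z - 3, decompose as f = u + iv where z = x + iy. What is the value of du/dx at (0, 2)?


Step 1: f(z) = 5(x+iy)^2 + 2(x+iy) - 3
Step 2: u = 5(x^2 - y^2) + 2x - 3
Step 3: u_x = 10x + 2
Step 4: At (0, 2): u_x = 0 + 2 = 2

2


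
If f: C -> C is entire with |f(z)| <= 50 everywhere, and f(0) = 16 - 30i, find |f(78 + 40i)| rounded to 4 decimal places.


Step 1: By Liouville's theorem, a bounded entire function is constant.
Step 2: f(z) = f(0) = 16 - 30i for all z.
Step 3: |f(w)| = |16 - 30i| = sqrt(256 + 900)
Step 4: = 34.0

34.0


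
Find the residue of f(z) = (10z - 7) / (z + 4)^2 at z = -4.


Step 1: Pole of order 2 at z = -4
Step 2: Res = lim d/dz [(z + 4)^2 * f(z)] as z -> -4
Step 3: (z + 4)^2 * f(z) = 10z - 7
Step 4: d/dz[10z - 7] = 10

10


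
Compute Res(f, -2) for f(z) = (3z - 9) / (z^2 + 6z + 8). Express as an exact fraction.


Step 1: Q(z) = z^2 + 6z + 8 = (z + 2)(z + 4)
Step 2: Q'(z) = 2z + 6
Step 3: Q'(-2) = 2, P(-2) = -15
Step 4: Res = P(-2)/Q'(-2) = -15/2 = -15/2

-15/2


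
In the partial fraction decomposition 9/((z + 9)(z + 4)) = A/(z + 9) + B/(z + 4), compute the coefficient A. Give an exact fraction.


Step 1: Multiply both sides by (z + 9) and set z = -9
Step 2: A = 9 / (-9 + 4)
Step 3: A = 9 / (-5)
Step 4: A = -9/5

-9/5


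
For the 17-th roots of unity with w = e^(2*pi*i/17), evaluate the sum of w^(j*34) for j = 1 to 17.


Step 1: The sum sum_{j=1}^{n} w^(k*j) equals n if n | k, else 0.
Step 2: Here n = 17, k = 34
Step 3: Does n divide k? 17 | 34 -> True
Step 4: Sum = 17

17


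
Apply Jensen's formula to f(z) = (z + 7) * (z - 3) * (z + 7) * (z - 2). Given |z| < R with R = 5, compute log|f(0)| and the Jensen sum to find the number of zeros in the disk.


Jensen's formula: (1/2pi)*integral log|f(Re^it)|dt = log|f(0)| + sum_{|a_k|<R} log(R/|a_k|)
Step 1: f(0) = 7 * (-3) * 7 * (-2) = 294
Step 2: log|f(0)| = log|-7| + log|3| + log|-7| + log|2| = 5.6836
Step 3: Zeros inside |z| < 5: 3, 2
Step 4: Jensen sum = log(5/3) + log(5/2) = 1.4271
Step 5: n(R) = number of terms in the Jensen sum = count of zeros inside |z| < 5 = 2

2


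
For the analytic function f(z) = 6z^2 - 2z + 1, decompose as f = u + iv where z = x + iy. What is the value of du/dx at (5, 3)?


Step 1: f(z) = 6(x+iy)^2 - 2(x+iy) + 1
Step 2: u = 6(x^2 - y^2) - 2x + 1
Step 3: u_x = 12x - 2
Step 4: At (5, 3): u_x = 60 - 2 = 58

58


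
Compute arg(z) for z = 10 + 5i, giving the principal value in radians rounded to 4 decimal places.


Step 1: z = 10 + 5i
Step 2: arg(z) = atan2(5, 10)
Step 3: arg(z) = 0.4636

0.4636


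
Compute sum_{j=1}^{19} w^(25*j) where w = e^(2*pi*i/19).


Step 1: The sum sum_{j=1}^{n} w^(k*j) equals n if n | k, else 0.
Step 2: Here n = 19, k = 25
Step 3: Does n divide k? 19 | 25 -> False
Step 4: Sum = 0

0


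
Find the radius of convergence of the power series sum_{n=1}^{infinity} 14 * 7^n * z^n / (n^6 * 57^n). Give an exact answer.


Step 1: General term a_n = 14 * 7^n / (n^6 * 57^n)
Step 2: By the root test, |a_n|^(1/n) = 14^(1/n) * 7 / (n^(6/n) * 57) -> 7/57 as n -> infinity (since 14^(1/n) -> 1 and n^(6/n) -> 1)
Step 3: R = 1/lim|a_n|^(1/n) = 57/7

57/7
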